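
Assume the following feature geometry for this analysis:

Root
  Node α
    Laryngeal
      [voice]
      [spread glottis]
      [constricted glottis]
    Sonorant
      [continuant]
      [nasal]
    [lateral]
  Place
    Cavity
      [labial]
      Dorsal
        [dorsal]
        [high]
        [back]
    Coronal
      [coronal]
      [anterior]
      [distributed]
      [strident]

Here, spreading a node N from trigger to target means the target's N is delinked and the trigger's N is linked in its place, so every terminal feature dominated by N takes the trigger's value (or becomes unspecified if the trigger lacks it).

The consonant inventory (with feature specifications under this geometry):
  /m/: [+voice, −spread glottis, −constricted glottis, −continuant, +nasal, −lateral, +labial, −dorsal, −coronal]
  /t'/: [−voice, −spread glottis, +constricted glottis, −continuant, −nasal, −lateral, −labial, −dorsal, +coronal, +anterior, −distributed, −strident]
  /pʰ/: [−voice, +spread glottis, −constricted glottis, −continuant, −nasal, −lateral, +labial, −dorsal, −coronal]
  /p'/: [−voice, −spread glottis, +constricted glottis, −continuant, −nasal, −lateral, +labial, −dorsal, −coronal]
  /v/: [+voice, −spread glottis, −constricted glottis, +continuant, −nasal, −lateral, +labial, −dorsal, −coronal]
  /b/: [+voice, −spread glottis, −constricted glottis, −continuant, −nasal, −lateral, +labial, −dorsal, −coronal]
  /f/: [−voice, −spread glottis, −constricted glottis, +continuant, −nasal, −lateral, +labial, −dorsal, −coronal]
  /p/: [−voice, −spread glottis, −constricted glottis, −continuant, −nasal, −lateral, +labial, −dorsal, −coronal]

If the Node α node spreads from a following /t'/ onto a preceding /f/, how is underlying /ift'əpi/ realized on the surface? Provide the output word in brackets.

Terminals under Node α in this geometry: [voice], [spread glottis], [constricted glottis], [continuant], [nasal], [lateral].
The target acquires /t'/'s values for everything under Node α — [−voice], [−spread glottis], [+constricted glottis], [−continuant], [−nasal], [−lateral] — while keeping its own [labial], [dorsal], [coronal].
The resulting bundle matches /p'/ in the inventory; substituting it for /f/ gives [ip't'əpi].

[ip't'əpi]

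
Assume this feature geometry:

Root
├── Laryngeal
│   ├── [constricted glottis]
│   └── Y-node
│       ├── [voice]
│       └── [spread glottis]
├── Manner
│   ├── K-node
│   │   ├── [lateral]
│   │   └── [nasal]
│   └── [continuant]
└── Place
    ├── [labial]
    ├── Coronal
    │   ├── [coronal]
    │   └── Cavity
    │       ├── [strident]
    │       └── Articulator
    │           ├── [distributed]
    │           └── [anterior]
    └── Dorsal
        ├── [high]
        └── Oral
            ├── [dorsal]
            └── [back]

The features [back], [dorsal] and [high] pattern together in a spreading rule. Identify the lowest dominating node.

[back] lies under Oral (below Place).
[dorsal]: Root > Place > Dorsal > Oral > [dorsal].
[high]: Root > Place > Dorsal > [high].
Dorsal is the lowest common ancestor — every listed feature sits under it, and no single subconstituent of Dorsal covers them all.

Dorsal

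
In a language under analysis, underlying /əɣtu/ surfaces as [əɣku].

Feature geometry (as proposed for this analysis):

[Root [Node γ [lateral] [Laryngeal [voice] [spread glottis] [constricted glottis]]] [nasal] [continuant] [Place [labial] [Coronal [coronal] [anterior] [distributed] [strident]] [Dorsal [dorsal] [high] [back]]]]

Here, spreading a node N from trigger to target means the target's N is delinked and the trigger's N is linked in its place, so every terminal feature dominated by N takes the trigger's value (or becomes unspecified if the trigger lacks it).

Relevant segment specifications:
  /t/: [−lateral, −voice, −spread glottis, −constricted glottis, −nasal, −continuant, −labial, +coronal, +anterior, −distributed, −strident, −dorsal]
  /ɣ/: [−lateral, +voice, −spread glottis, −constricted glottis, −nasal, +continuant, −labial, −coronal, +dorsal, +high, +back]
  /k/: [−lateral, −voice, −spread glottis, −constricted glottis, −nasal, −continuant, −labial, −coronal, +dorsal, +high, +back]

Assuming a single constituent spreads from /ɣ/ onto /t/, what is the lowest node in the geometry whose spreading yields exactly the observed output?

The alternation /t/ → [k] changes [coronal], [anterior], [distributed], [strident], [dorsal], [high], [back] and nothing else.
Tracing each changed feature up the tree, the paths first meet at Place; any lower node misses at least one of them.
Delinking /t/'s Place and associating /ɣ/'s Place gives precisely the feature bundle of [k].
[continuant], [voice] — on which /ɣ/ differs from /t/ — are unchanged, so Root cannot have spread; the constituent is no larger than Place.

Place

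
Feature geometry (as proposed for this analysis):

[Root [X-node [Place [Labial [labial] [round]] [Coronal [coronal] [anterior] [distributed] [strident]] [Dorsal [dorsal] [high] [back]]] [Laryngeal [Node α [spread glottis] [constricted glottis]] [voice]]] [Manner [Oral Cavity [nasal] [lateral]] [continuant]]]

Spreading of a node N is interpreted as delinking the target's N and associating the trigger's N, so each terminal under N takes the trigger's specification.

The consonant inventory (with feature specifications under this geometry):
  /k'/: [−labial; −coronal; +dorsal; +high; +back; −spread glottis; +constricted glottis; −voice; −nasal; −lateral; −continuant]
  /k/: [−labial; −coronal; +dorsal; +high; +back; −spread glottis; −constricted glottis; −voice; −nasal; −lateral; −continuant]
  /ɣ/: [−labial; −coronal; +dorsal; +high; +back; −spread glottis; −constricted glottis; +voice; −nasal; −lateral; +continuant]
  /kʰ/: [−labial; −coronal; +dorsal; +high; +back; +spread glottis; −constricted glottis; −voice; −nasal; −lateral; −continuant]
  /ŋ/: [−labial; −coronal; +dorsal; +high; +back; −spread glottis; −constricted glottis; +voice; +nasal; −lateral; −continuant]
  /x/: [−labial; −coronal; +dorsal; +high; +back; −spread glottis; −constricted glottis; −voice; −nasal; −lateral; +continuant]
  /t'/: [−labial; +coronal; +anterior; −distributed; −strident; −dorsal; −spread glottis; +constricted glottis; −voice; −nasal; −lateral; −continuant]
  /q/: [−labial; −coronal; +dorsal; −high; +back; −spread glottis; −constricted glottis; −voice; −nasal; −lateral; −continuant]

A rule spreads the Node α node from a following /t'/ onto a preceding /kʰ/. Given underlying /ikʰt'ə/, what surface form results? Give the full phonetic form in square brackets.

[ik't'ə]

Terminals under Node α in this geometry: [spread glottis], [constricted glottis].
After delinking /kʰ/'s Node α and linking /t'/'s, the affected terminals become [−spread glottis], [+constricted glottis]; [labial], [coronal], [dorsal], … (outside Node α) are retained from /kʰ/.
Among the inventory, only /k'/ has exactly this specification, giving the surface form [ik't'ə].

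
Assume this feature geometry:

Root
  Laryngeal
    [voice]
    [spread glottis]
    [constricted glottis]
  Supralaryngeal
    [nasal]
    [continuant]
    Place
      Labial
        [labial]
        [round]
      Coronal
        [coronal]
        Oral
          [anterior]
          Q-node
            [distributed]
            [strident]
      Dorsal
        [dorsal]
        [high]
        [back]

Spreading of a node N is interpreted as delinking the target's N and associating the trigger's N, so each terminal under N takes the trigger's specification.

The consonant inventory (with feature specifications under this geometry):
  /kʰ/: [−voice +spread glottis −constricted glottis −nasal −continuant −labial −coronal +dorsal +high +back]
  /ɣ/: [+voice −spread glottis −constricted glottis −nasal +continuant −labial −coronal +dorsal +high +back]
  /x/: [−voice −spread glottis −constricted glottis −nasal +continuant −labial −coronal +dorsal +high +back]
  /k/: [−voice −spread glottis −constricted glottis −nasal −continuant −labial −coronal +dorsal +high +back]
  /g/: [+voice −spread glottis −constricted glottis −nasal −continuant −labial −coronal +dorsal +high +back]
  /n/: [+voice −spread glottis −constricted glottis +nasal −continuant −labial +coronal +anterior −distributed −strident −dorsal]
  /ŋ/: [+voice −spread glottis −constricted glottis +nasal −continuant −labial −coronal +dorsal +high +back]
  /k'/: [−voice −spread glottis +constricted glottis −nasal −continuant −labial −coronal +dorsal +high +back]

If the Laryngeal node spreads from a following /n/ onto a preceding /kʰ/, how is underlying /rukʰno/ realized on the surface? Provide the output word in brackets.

The Laryngeal node dominates the terminals [voice], [spread glottis], [constricted glottis].
Spreading Laryngeal from /n/ onto /kʰ/ replaces those values with /n/'s: [+voice], [−spread glottis], [−constricted glottis]. Features outside Laryngeal ([nasal], [continuant], [labial], …) stay as in /kʰ/.
Among the inventory, only /g/ has exactly this specification, giving the surface form [rugno].

[rugno]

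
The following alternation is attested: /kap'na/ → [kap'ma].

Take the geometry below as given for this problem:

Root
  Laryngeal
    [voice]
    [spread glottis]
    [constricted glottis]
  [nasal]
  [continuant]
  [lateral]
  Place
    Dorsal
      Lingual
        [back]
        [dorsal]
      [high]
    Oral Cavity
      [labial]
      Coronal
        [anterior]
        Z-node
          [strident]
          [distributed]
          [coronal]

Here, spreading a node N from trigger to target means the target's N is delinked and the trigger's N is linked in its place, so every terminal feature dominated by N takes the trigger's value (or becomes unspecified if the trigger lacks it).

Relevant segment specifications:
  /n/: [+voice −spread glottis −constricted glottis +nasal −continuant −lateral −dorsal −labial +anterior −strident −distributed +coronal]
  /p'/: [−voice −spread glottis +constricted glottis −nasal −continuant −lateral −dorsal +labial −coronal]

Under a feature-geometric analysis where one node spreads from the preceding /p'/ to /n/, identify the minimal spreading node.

Oral Cavity

Comparing /n/ with its surface form [m], the features that change are [labial], [coronal], [anterior], [distributed], [strident].
In this geometry the lowest node dominating all of them is Oral Cavity: every daughter of Oral Cavity dominates only a proper subset, so no lower node suffices.
Delinking /n/'s Oral Cavity and associating /p'/'s Oral Cavity gives precisely the feature bundle of [m].
[constricted glottis], [nasal] stay as in /n/ although /p'/ differs there, so no node dominating them spread; among the remaining candidates Oral Cavity is the lowest that derives the output.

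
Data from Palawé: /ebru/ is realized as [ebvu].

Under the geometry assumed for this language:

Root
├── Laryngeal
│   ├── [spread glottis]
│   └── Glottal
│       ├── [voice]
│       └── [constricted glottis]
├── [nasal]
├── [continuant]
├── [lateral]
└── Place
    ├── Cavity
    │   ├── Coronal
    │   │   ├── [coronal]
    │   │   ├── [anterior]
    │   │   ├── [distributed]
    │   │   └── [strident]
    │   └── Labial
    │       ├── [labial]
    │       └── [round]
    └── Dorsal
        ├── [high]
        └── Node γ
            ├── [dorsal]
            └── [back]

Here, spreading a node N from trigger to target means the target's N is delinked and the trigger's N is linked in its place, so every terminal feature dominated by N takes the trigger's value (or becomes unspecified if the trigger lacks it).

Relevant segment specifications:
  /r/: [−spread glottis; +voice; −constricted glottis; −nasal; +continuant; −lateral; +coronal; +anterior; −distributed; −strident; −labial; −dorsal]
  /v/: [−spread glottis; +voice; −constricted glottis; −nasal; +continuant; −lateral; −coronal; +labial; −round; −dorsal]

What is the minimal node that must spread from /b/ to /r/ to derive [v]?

/r/ and [v] differ in [labial], [round], [coronal], [anterior], [distributed], [strident]; every other specified feature is identical.
These terminals are all dominated by Cavity, and no proper subconstituent of Cavity covers them all; Cavity is their lowest common ancestor.
Spreading Cavity from /b/ overwrites each of those terminals with /b/'s values, yielding exactly [v].
[continuant] stays as in /r/ although /b/ differs there, so no node dominating it spread; among the remaining candidates Cavity is the lowest that derives the output.

Cavity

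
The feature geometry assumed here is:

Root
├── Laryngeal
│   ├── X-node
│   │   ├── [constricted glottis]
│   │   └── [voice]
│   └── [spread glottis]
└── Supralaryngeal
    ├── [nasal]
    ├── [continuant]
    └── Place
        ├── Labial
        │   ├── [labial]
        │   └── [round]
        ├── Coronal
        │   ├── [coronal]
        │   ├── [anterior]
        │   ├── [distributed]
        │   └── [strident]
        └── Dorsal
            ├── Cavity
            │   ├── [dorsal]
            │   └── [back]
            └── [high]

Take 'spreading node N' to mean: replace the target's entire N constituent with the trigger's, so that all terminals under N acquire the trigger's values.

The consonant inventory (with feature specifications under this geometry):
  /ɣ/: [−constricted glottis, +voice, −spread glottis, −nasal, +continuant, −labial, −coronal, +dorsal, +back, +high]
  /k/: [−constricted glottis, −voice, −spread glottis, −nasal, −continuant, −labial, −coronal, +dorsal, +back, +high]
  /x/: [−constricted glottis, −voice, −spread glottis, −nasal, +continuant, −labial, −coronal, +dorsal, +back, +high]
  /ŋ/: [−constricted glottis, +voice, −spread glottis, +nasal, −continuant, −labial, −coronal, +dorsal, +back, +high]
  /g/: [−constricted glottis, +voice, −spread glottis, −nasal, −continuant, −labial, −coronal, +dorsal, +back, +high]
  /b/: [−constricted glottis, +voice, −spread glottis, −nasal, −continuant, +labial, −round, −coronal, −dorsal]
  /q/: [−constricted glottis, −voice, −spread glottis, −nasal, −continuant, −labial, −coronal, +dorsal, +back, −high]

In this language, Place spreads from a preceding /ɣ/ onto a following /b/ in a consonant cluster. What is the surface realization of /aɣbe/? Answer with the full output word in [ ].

[aɣge]

Terminals under Place in this geometry: [labial], [round], [coronal], [anterior], [distributed], [strident], [dorsal], [back], [high].
The target acquires /ɣ/'s values for everything under Place — [−labial], [−coronal], [+dorsal], [+back], [+high] — while keeping its own [constricted glottis], [voice], [spread glottis], ….
This feature bundle is that of [g], so /aɣbe/ surfaces as [aɣge].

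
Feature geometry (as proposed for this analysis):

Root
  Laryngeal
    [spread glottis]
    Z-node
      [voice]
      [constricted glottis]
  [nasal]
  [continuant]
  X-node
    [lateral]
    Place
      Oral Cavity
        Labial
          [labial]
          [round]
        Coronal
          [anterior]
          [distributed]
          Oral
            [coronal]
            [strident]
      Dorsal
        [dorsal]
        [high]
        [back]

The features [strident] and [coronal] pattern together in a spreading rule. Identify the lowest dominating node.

[strident]: Root → X-node → Place → Oral Cavity → Coronal → Oral → [strident].
[coronal]: Root → X-node → Place → Oral Cavity → Coronal → Oral → [coronal].
The listed terminals split across distinct daughters of Oral, so Oral itself is the smallest node containing them all.

Oral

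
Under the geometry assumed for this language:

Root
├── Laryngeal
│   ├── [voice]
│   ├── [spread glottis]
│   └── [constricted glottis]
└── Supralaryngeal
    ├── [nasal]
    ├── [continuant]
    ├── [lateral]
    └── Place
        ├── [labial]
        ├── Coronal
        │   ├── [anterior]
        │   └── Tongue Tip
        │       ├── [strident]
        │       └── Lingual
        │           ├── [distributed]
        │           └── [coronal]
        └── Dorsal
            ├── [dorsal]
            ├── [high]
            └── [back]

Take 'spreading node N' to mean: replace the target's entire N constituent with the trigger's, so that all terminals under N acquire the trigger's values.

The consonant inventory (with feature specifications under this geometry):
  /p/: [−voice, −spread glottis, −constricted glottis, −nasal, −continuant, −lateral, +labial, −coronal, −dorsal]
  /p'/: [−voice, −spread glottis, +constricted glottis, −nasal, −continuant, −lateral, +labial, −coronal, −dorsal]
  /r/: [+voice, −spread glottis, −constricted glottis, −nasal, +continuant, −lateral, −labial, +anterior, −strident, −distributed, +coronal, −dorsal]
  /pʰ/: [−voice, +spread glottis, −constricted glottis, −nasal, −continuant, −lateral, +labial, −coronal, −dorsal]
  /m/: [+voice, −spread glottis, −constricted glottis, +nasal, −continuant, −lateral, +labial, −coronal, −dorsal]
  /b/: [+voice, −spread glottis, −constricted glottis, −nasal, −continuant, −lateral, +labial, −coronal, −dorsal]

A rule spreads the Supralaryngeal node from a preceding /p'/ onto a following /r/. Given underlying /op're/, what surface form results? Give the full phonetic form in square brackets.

[op'be]

Terminals under Supralaryngeal in this geometry: [nasal], [continuant], [lateral], [labial], [anterior], [strident], [distributed], [coronal], [dorsal], [high], [back].
Spreading Supralaryngeal from /p'/ onto /r/ replaces those values with /p'/'s: [−nasal], [−continuant], [−lateral], [+labial], [−coronal], [−dorsal]. Features outside Supralaryngeal ([voice], [spread glottis], [constricted glottis]) stay as in /r/.
The resulting bundle matches /b/ in the inventory; substituting it for /r/ gives [op'be].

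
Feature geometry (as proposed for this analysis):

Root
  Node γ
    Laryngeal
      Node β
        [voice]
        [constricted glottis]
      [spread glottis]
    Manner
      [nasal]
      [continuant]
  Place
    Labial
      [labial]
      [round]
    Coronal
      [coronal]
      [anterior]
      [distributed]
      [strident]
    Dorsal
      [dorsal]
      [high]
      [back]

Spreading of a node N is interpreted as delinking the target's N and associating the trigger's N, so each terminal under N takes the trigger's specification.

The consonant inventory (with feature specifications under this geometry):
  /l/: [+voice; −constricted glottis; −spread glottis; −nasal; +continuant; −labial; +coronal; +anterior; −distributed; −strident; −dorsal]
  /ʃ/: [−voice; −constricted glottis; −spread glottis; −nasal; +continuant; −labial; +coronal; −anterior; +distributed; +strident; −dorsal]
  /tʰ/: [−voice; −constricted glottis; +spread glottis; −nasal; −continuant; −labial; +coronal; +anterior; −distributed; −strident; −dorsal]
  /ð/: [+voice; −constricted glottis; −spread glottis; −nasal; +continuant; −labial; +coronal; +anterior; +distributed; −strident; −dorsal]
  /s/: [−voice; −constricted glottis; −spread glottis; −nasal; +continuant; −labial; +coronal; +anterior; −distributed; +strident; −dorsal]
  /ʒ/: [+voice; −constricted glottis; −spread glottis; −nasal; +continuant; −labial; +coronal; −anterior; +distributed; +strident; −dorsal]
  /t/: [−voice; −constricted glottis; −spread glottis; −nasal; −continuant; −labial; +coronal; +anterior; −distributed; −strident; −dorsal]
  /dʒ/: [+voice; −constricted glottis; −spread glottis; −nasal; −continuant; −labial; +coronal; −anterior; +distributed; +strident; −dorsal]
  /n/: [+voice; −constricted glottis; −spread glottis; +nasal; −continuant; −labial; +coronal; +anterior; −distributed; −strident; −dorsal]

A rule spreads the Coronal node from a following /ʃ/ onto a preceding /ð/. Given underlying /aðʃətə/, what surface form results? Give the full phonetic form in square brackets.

[aʒʃətə]

The Coronal node dominates the terminals [coronal], [anterior], [distributed], [strident].
After delinking /ð/'s Coronal and linking /ʃ/'s, the affected terminals become [+coronal], [−anterior], [+distributed], [+strident]; [voice], [constricted glottis], [spread glottis], … (outside Coronal) are retained from /ð/.
Among the inventory, only /ʒ/ has exactly this specification, giving the surface form [aʒʃətə].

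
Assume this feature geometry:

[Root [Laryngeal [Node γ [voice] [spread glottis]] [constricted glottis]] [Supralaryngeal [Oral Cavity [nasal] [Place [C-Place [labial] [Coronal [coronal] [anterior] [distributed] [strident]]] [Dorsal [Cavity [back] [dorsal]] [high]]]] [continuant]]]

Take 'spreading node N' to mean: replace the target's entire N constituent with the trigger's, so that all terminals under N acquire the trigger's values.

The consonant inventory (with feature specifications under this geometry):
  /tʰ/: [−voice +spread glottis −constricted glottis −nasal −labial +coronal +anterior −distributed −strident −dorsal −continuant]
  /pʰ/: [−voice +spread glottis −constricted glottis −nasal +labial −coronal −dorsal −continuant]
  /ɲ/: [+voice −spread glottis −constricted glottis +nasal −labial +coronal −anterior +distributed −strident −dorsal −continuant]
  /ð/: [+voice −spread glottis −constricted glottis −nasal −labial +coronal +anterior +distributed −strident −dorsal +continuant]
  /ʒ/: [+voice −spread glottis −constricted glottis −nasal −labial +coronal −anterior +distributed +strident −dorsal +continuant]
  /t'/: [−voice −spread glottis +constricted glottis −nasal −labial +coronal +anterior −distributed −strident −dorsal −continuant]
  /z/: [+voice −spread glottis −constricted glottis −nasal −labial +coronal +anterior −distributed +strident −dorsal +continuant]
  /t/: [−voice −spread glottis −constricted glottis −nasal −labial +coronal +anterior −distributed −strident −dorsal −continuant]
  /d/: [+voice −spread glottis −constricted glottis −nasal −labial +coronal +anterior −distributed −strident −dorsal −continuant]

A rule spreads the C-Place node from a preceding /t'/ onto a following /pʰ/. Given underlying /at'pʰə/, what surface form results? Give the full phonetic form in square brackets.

[at'tʰə]

C-Place immediately or transitively dominates [labial], [coronal], [anterior], [distributed], [strident].
Spreading C-Place from /t'/ onto /pʰ/ replaces those values with /t'/'s: [−labial], [+coronal], [+anterior], [−distributed], [−strident]. Features outside C-Place ([voice], [spread glottis], [constricted glottis], …) stay as in /pʰ/.
Among the inventory, only /tʰ/ has exactly this specification, giving the surface form [at'tʰə].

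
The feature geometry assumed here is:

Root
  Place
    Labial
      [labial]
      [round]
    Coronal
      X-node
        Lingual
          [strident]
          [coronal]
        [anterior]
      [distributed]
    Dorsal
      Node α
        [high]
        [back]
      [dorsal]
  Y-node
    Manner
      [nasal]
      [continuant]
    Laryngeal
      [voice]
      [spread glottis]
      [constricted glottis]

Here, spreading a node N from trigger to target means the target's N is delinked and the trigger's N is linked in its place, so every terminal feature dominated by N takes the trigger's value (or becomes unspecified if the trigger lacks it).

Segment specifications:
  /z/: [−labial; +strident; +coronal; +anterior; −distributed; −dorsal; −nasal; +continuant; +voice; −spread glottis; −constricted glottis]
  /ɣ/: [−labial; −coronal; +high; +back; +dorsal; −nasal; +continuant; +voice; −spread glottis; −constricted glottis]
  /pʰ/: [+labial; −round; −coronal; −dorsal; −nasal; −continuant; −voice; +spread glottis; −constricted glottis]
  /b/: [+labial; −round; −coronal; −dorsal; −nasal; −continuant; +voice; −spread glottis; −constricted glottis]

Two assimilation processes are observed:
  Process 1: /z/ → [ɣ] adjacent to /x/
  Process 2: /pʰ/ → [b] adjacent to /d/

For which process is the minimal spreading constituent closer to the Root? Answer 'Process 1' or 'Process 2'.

Process 1: the features that change are [coronal], [anterior], [distributed], [strident], [dorsal], [high], [back]; the minimal node is Place (depth 1).
Process 2 alters [voice], [spread glottis]; the lowest common ancestor is Laryngeal (depth 2 from Root).
Place is closer to Root than Laryngeal, so Process 1 spreads the higher node.

Process 1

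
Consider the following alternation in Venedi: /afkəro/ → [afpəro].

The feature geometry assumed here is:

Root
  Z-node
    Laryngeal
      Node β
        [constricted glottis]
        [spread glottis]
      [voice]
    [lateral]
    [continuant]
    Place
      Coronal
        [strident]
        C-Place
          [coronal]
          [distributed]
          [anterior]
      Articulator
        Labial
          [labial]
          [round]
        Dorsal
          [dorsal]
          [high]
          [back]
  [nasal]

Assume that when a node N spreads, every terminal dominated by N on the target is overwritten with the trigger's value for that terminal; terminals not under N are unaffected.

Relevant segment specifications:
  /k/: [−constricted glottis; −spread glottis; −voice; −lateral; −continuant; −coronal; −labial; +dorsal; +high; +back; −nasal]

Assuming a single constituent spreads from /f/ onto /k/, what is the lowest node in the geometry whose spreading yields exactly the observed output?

Comparing /k/ with its surface form [p], the features that change are [labial], [round], [dorsal], [high], [back].
In this geometry the lowest node dominating all of them is Articulator: every daughter of Articulator dominates only a proper subset, so no lower node suffices.
If Articulator spreads, every terminal under it takes /f/'s value, producing [p] as observed.
[continuant], a feature on which the two segments disagree outside Articulator, is unchanged — nothing dominating it spread, and Articulator is the minimal sufficient constituent.

Articulator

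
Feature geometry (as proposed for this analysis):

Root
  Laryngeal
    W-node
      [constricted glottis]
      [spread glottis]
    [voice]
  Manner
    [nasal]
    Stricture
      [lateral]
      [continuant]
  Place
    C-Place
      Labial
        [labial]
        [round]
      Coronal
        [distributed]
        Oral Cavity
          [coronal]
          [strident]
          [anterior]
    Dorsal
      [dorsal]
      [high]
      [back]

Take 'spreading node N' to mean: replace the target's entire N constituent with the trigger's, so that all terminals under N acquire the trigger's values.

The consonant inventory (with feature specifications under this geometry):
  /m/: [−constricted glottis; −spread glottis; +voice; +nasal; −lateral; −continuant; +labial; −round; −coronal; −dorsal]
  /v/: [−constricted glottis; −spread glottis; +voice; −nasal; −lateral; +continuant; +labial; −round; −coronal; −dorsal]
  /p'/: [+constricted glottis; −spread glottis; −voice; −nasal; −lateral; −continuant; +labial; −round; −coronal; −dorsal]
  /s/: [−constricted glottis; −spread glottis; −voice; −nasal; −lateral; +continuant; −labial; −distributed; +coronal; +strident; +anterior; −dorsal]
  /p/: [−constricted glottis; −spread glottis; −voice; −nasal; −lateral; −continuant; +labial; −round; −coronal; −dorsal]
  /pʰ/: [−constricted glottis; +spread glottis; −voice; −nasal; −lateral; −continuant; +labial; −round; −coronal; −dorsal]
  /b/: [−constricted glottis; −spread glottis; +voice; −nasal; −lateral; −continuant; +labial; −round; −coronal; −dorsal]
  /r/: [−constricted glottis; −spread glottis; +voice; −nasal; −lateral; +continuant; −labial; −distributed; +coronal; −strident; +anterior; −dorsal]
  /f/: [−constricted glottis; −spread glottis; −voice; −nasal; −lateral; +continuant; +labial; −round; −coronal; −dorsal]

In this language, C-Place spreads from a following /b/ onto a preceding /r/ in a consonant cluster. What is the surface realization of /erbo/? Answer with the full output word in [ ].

The C-Place node dominates the terminals [labial], [round], [distributed], [coronal], [strident], [anterior].
The target acquires /b/'s values for everything under C-Place — [+labial], [−round], [−coronal] — while keeping its own [constricted glottis], [spread glottis], [voice], ….
Among the inventory, only /v/ has exactly this specification, giving the surface form [evbo].

[evbo]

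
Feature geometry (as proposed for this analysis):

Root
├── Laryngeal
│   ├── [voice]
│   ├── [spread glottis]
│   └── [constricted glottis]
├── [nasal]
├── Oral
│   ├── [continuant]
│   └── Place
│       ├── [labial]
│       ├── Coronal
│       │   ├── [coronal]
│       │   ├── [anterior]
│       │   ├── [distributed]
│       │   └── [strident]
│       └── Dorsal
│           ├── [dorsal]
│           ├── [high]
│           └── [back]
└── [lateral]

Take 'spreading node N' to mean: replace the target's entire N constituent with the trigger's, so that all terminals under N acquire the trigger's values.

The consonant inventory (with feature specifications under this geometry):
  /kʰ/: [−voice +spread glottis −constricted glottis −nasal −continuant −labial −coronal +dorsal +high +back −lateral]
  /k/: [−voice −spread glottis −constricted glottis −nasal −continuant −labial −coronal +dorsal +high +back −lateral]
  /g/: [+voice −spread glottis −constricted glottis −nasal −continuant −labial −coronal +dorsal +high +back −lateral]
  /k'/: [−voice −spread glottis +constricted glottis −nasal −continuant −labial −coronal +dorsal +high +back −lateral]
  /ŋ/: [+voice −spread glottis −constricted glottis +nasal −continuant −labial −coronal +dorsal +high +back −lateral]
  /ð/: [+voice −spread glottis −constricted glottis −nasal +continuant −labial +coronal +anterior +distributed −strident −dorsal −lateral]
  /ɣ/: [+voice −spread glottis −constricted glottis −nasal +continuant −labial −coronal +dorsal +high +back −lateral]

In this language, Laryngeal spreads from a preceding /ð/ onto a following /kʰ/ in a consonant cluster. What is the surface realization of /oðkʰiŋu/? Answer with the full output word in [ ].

[oðgiŋu]

Laryngeal immediately or transitively dominates [voice], [spread glottis], [constricted glottis].
The target acquires /ð/'s values for everything under Laryngeal — [+voice], [−spread glottis], [−constricted glottis] — while keeping its own [nasal], [continuant], [labial], ….
Among the inventory, only /g/ has exactly this specification, giving the surface form [oðgiŋu].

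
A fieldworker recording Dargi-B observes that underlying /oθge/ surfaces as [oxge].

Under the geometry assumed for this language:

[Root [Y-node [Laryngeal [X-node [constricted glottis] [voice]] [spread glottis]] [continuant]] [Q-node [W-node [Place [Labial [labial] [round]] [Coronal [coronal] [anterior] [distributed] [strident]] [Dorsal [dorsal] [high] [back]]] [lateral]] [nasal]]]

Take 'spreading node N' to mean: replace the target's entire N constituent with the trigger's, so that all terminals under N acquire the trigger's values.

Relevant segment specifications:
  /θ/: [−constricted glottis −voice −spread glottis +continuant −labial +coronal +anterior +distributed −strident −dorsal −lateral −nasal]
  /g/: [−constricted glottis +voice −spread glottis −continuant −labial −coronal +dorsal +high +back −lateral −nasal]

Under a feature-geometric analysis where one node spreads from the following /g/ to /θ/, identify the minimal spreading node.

Feature comparison: [coronal], [anterior], [distributed], [strident], [dorsal], [high], [back] differ between /θ/ and [x]; the remaining terminals match.
These terminals are all dominated by Place, and no proper subconstituent of Place covers them all; Place is their lowest common ancestor.
If Place spreads, every terminal under it takes /g/'s value, producing [x] as observed.
Features on which the two segments disagree outside Place, such as [continuant], [voice], are unchanged — nothing dominating them spread, and Place is the minimal sufficient constituent.

Place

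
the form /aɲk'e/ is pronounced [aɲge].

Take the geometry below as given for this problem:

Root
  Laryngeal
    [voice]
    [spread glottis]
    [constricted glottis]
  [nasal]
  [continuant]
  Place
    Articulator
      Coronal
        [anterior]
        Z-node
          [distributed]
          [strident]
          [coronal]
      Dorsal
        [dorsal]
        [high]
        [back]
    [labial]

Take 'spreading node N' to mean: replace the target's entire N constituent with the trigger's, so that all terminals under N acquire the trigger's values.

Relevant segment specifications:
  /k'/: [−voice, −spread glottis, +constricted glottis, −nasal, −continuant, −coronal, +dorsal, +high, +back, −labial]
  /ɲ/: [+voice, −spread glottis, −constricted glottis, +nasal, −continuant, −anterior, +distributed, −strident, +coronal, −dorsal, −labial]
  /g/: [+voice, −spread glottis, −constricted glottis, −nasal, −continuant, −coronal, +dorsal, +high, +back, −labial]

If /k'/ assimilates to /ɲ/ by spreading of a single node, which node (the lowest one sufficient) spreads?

Laryngeal

/k'/ and [g] differ in [voice], [constricted glottis]; every other specified feature is identical.
Tracing each changed feature up the tree, the paths first meet at Laryngeal; any lower node misses at least one of them.
If Laryngeal spreads, every terminal under it takes /ɲ/'s value, producing [g] as observed.
Had Root spread, [coronal], [dorsal] would have taken /ɲ/'s values; they stay as in /k'/, confirming the spreading constituent is exactly Laryngeal.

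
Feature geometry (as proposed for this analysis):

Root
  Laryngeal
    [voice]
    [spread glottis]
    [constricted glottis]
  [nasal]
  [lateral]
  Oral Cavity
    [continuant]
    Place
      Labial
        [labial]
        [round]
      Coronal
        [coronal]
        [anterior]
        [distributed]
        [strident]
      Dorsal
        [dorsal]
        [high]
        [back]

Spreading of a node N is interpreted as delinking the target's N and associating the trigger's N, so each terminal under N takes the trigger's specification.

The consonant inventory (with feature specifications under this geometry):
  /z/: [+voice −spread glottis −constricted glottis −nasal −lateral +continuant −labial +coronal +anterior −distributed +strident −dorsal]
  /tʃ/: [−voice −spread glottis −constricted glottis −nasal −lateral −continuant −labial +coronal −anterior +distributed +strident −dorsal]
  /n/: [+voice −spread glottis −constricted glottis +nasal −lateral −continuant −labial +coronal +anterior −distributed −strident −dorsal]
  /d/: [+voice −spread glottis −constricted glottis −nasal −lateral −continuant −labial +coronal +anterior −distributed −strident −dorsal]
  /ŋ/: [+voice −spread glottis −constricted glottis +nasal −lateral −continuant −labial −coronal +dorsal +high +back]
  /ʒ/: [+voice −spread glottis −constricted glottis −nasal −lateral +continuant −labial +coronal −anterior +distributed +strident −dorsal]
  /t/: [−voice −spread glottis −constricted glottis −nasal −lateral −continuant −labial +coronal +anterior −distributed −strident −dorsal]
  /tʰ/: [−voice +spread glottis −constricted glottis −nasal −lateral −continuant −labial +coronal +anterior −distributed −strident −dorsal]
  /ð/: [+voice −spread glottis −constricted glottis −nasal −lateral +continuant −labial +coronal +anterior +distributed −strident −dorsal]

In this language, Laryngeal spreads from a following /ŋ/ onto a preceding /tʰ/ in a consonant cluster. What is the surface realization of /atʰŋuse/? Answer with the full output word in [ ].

Terminals under Laryngeal in this geometry: [voice], [spread glottis], [constricted glottis].
After delinking /tʰ/'s Laryngeal and linking /ŋ/'s, the affected terminals become [+voice], [−spread glottis], [−constricted glottis]; [nasal], [lateral], [continuant], … (outside Laryngeal) are retained from /tʰ/.
Among the inventory, only /d/ has exactly this specification, giving the surface form [adŋuse].

[adŋuse]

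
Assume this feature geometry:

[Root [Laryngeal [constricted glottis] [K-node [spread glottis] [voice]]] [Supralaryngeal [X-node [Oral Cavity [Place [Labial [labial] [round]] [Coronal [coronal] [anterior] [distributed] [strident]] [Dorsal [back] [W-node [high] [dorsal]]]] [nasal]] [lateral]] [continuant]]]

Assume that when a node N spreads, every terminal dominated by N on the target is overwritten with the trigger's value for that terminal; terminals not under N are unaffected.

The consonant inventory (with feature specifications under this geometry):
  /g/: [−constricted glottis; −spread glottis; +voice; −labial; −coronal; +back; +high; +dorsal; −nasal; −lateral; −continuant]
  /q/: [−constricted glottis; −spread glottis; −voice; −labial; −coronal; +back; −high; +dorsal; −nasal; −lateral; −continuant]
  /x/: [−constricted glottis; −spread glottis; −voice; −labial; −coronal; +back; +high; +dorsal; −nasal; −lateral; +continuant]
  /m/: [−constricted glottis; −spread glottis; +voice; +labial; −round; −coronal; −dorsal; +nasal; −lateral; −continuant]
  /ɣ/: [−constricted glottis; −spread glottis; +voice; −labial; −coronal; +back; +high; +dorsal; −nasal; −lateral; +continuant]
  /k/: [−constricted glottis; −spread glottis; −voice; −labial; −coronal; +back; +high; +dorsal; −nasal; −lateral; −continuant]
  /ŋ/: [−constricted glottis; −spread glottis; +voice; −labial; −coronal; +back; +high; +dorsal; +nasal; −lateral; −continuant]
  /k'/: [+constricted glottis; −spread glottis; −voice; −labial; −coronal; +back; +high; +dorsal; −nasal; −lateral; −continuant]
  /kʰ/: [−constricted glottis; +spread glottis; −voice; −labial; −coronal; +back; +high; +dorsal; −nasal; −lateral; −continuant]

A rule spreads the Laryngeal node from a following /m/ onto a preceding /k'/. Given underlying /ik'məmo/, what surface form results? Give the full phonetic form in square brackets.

Terminals under Laryngeal in this geometry: [constricted glottis], [spread glottis], [voice].
The target acquires /m/'s values for everything under Laryngeal — [−constricted glottis], [−spread glottis], [+voice] — while keeping its own [labial], [coronal], [back], ….
Among the inventory, only /g/ has exactly this specification, giving the surface form [igməmo].

[igməmo]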